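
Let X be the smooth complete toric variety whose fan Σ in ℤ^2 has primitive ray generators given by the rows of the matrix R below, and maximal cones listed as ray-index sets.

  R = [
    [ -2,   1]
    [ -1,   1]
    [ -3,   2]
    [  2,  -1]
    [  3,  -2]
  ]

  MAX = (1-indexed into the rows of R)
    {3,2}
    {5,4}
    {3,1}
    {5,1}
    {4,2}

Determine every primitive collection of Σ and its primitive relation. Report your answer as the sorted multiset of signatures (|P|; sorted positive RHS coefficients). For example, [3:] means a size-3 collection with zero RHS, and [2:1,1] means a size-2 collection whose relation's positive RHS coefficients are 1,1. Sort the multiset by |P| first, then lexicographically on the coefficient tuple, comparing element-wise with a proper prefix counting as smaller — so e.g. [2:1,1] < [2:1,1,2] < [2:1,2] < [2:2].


Σ has 5 primitive collections:

  P = {1,4}:  v_{1} + v_{4} = 0  ⟹  sig = [2:]
  P = {3,5}:  v_{3} + v_{5} = 0  ⟹  sig = [2:]
  P = {1,2}:  v_{1} + v_{2} = v_{3}  ⟹  sig = [2:1]
  P = {2,5}:  v_{2} + v_{5} = v_{4}  ⟹  sig = [2:1]
  P = {3,4}:  v_{3} + v_{4} = v_{2}  ⟹  sig = [2:1]

Sorted signature multiset PRS(X):
    [2:]
    [2:]
    [2:1]
    [2:1]
    [2:1]


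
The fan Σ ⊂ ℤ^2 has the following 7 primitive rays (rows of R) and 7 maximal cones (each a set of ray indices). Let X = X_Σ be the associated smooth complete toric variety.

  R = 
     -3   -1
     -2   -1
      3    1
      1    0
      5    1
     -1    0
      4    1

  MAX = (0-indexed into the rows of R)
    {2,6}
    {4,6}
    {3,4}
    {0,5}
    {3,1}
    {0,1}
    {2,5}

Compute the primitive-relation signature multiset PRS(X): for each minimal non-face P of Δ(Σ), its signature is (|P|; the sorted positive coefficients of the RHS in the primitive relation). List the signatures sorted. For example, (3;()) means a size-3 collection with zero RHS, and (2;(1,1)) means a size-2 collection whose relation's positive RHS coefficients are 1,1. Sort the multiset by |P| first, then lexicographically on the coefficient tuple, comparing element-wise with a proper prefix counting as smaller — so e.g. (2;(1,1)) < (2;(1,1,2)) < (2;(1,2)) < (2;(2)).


Σ has 14 primitive collections:

  {0,2}:  v_{0} + v_{2} = 0  so sig = (2;())
  {3,5}:  v_{3} + v_{5} = 0  so sig = (2;())
  {0,3}:  v_{0} + v_{3} = v_{1}  so sig = (2;(1))
  {0,6}:  v_{0} + v_{6} = v_{3}  so sig = (2;(1))
  {1,2}:  v_{1} + v_{2} = v_{3}  so sig = (2;(1))
  {1,5}:  v_{1} + v_{5} = v_{0}  so sig = (2;(1))
  {2,3}:  v_{2} + v_{3} = v_{6}  so sig = (2;(1))
  {3,6}:  v_{3} + v_{6} = v_{4}  so sig = (2;(1))
  {4,5}:  v_{4} + v_{5} = v_{6}  so sig = (2;(1))
  {5,6}:  v_{5} + v_{6} = v_{2}  so sig = (2;(1))
  {0,4}:  v_{0} + v_{4} = 2·v_{3}  so sig = (2;(2))
  {1,6}:  v_{1} + v_{6} = 2·v_{3}  so sig = (2;(2))
  {2,4}:  v_{2} + v_{4} = 2·v_{6}  so sig = (2;(2))
  {1,4}:  v_{1} + v_{4} = 3·v_{3}  so sig = (2;(3))

Hence PRS(X_Σ) =
{ (2;()) ×2,  (2;(1)) ×8,  (2;(2)) ×3,  (2;(3)) }


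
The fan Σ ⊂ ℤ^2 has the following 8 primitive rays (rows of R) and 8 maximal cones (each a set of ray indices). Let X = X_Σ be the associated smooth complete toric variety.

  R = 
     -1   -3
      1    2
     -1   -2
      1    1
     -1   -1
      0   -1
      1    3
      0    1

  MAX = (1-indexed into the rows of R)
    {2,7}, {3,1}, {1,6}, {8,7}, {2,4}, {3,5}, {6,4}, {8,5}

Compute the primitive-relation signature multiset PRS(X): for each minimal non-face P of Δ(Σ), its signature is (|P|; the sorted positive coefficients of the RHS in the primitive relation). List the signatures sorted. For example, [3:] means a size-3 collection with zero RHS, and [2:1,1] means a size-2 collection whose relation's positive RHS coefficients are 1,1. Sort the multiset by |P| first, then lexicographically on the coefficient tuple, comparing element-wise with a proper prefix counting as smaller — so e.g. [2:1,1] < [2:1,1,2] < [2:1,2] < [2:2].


Minimal non-faces — 20 found among 8 rays, 8 max cones:

  {1,7}:  v_{1} + v_{7} = 0  ⇒ sig = [2:]
  {2,3}:  v_{2} + v_{3} = 0  ⇒ sig = [2:]
  {4,5}:  v_{4} + v_{5} = 0  ⇒ sig = [2:]
  {6,8}:  v_{6} + v_{8} = 0  ⇒ sig = [2:]
  {1,2}:  v_{1} + v_{2} = v_{6}  ⇒ sig = [2:1]
  {1,8}:  v_{1} + v_{8} = v_{3}  ⇒ sig = [2:1]
  {2,5}:  v_{2} + v_{5} = v_{8}  ⇒ sig = [2:1]
  {2,6}:  v_{2} + v_{6} = v_{4}  ⇒ sig = [2:1]
  {2,8}:  v_{2} + v_{8} = v_{7}  ⇒ sig = [2:1]
  {3,4}:  v_{3} + v_{4} = v_{6}  ⇒ sig = [2:1]
  {3,6}:  v_{3} + v_{6} = v_{1}  ⇒ sig = [2:1]
  {3,7}:  v_{3} + v_{7} = v_{8}  ⇒ sig = [2:1]
  {3,8}:  v_{3} + v_{8} = v_{5}  ⇒ sig = [2:1]
  {4,8}:  v_{4} + v_{8} = v_{2}  ⇒ sig = [2:1]
  {5,6}:  v_{5} + v_{6} = v_{3}  ⇒ sig = [2:1]
  {6,7}:  v_{6} + v_{7} = v_{2}  ⇒ sig = [2:1]
  {1,4}:  v_{1} + v_{4} = 2·v_{6}  ⇒ sig = [2:2]
  {1,5}:  v_{1} + v_{5} = 2·v_{3}  ⇒ sig = [2:2]
  {4,7}:  v_{4} + v_{7} = 2·v_{2}  ⇒ sig = [2:2]
  {5,7}:  v_{5} + v_{7} = 2·v_{8}  ⇒ sig = [2:2]

Hence PRS(X_Σ) =
[[2:], [2:], [2:], [2:], [2:1], [2:1], [2:1], [2:1], [2:1], [2:1], [2:1], [2:1], [2:1], [2:1], [2:1], [2:1], [2:2], [2:2], [2:2], [2:2]]


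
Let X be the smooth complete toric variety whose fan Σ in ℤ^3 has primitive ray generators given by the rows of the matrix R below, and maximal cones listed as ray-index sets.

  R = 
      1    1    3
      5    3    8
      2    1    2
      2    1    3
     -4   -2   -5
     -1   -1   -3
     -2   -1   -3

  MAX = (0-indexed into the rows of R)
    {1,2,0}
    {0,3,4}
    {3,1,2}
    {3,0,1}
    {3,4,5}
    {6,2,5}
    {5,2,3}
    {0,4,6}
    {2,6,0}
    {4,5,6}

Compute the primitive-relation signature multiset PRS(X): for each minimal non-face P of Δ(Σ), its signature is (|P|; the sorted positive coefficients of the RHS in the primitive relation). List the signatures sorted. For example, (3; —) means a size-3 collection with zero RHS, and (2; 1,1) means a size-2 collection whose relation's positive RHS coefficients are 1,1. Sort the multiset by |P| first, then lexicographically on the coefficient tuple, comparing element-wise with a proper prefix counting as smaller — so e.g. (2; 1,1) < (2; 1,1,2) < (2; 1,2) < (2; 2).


Primitive collections (7):

  {0,5}:  v_{0} + v_{5} = 0  ⟹  sig = (2; —)
  {3,6}:  v_{3} + v_{6} = 0  ⟹  sig = (2; —)
  {1,4}:  v_{1} + v_{4} = v_{0}  ⟹  sig = (2; 1)
  {2,4}:  v_{2} + v_{4} = v_{6}  ⟹  sig = (2; 1)
  {1,5}:  v_{1} + v_{5} = v_{2} + v_{3}  ⟹  sig = (2; 1,1)
  {1,6}:  v_{1} + v_{6} = v_{0} + v_{2}  ⟹  sig = (2; 1,1)
  {0,2,3}:  v_{0} + v_{2} + v_{3} = v_{1}  ⟹  sig = (3; 1)

Sorted signature multiset PRS(X):
[(2; —), (2; —), (2; 1), (2; 1), (2; 1,1), (2; 1,1), (3; 1)]


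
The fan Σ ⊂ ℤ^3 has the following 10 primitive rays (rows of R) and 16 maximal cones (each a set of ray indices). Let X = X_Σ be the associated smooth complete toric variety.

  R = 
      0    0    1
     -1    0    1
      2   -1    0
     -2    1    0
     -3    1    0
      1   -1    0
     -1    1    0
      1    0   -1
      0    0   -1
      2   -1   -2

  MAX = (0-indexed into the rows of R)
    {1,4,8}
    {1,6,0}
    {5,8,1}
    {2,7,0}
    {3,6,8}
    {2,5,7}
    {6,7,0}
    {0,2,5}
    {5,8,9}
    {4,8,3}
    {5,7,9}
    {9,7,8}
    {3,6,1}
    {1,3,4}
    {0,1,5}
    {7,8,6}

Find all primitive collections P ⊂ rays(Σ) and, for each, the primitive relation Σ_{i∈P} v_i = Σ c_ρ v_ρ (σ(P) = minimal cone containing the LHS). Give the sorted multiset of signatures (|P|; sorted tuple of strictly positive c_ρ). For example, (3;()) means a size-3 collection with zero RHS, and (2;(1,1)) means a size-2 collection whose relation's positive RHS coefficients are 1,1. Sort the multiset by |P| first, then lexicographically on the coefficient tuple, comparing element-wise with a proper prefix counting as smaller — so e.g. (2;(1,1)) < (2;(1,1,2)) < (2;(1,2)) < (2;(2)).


Primitive collections (25):

  P = {0,8}:  v_{0} + v_{8} = 0 — sig = (2;())
  P = {1,7}:  v_{1} + v_{7} = 0 — sig = (2;())
  P = {2,3}:  v_{2} + v_{3} = 0 — sig = (2;())
  P = {5,6}:  v_{5} + v_{6} = 0 — sig = (2;())
  P = {0,3}:  v_{0} + v_{3} = v_{1} + v_{6} — sig = (2;(1,1))
  P = {0,4}:  v_{0} + v_{4} = v_{1} + v_{3} — sig = (2;(1,1))
  P = {0,9}:  v_{0} + v_{9} = v_{5} + v_{7} — sig = (2;(1,1))
  P = {1,2}:  v_{1} + v_{2} = v_{0} + v_{5} — sig = (2;(1,1))
  P = {1,9}:  v_{1} + v_{9} = v_{5} + v_{8} — sig = (2;(1,1))
  P = {2,4}:  v_{2} + v_{4} = v_{1} + v_{8} — sig = (2;(1,1))
  P = {2,6}:  v_{2} + v_{6} = v_{0} + v_{7} — sig = (2;(1,1))
  P = {2,8}:  v_{2} + v_{8} = v_{5} + v_{7} — sig = (2;(1,1))
  P = {3,5}:  v_{3} + v_{5} = v_{1} + v_{8} — sig = (2;(1,1))
  P = {3,7}:  v_{3} + v_{7} = v_{6} + v_{8} — sig = (2;(1,1))
  P = {4,7}:  v_{4} + v_{7} = v_{3} + v_{8} — sig = (2;(1,1))
  P = {6,9}:  v_{6} + v_{9} = v_{7} + v_{8} — sig = (2;(1,1))
  P = {4,9}:  v_{4} + v_{9} = v_{1} + 3·v_{8} — sig = (2;(1,3))
  P = {3,9}:  v_{3} + v_{9} = 2·v_{8} — sig = (2;(2))
  P = {4,6}:  v_{4} + v_{6} = 2·v_{3} — sig = (2;(2))
  P = {2,9}:  v_{2} + v_{9} = 2·v_{5} + 2·v_{7} — sig = (2;(2,2))
  P = {4,5}:  v_{4} + v_{5} = 2·v_{1} + 2·v_{8} — sig = (2;(2,2))
  P = {0,5,7}:  v_{0} + v_{5} + v_{7} = v_{2} — sig = (3;(1))
  P = {1,3,8}:  v_{1} + v_{3} + v_{8} = v_{4} — sig = (3;(1))
  P = {1,6,8}:  v_{1} + v_{6} + v_{8} = v_{3} — sig = (3;(1))
  P = {5,7,8}:  v_{5} + v_{7} + v_{8} = v_{9} — sig = (3;(1))

Sorted signature multiset PRS(X):
{ (2;()) ×4,  (2;(1,1)) ×12,  (2;(1,3)),  (2;(2)) ×2,  (2;(2,2)) ×2,  (3;(1)) ×4 }


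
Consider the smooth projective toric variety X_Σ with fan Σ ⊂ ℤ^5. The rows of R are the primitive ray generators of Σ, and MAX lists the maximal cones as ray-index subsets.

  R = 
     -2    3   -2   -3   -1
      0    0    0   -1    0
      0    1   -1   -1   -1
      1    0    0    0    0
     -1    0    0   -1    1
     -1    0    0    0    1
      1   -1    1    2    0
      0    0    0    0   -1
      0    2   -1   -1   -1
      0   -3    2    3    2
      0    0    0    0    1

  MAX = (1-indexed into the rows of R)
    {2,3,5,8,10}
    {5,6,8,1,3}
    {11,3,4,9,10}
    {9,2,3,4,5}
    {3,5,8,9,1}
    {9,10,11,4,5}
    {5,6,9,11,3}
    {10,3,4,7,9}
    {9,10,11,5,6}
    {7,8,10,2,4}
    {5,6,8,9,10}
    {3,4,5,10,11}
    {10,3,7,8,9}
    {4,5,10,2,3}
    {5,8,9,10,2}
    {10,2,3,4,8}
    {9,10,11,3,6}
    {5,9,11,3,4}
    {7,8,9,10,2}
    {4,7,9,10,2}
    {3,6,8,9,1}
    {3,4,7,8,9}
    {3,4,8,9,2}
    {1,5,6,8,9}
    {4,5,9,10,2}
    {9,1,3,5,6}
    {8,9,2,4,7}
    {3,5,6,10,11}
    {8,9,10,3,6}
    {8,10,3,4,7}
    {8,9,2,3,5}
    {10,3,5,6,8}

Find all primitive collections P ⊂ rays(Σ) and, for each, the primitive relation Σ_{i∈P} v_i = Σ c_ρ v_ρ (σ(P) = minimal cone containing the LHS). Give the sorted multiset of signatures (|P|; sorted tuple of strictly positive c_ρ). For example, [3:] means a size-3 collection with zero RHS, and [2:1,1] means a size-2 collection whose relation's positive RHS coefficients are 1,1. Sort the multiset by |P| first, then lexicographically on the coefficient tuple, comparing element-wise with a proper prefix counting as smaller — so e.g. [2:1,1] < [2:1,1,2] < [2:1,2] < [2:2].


18 collections generate NE(X_Σ); each relation:

  {8,11}:  v_{8} + v_{11} = 0  ⟹  sig = [2:]
  {2,6}:  v_{2} + v_{6} = v_{5}  ⟹  sig = [2:1]
  {4,6}:  v_{4} + v_{6} = v_{11}  ⟹  sig = [2:1]
  {2,11}:  v_{2} + v_{11} = v_{4} + v_{5}  ⟹  sig = [2:1,1]
  {6,7}:  v_{6} + v_{7} = v_{9} + v_{10}  ⟹  sig = [2:1,1]
  {1,4}:  v_{1} + v_{4} = v_{3} + v_{5} + v_{9}  ⟹  sig = [2:1,1,1]
  {1,7}:  v_{1} + v_{7} = v_{6} + v_{8} + v_{9}  ⟹  sig = [2:1,1,1]
  {5,7}:  v_{5} + v_{7} = v_{2} + v_{9} + v_{10}  ⟹  sig = [2:1,1,1]
  {7,11}:  v_{7} + v_{11} = v_{4} + v_{9} + v_{10}  ⟹  sig = [2:1,1,1]
  {1,11}:  v_{1} + v_{11} = v_{3} + v_{5} + v_{6} + v_{9}  ⟹  sig = [2:1,1,1,1]
  {1,2}:  v_{1} + v_{2} = v_{3} + 2·v_{5} + v_{8} + v_{9}  ⟹  sig = [2:1,1,1,2]
  {1,10}:  v_{1} + v_{10} = 2·v_{6} + v_{8}  ⟹  sig = [2:1,2]
  {4,5,8}:  v_{4} + v_{5} + v_{8} = v_{2}  ⟹  sig = [3:1]
  {2,3,7}:  v_{2} + v_{3} + v_{7} = v_{4} + v_{8}  ⟹  sig = [3:1,1]
  {2,3,9,10}:  v_{2} + v_{3} + v_{9} + v_{10} = 0  ⟹  sig = [4:]
  {3,5,9,10}:  v_{3} + v_{5} + v_{9} + v_{10} = v_{6}  ⟹  sig = [4:1]
  {4,8,9,10}:  v_{4} + v_{8} + v_{9} + v_{10} = v_{7}  ⟹  sig = [4:1]
  {3,5,6,8,9}:  v_{3} + v_{5} + v_{6} + v_{8} + v_{9} = v_{1}  ⟹  sig = [5:1]

Sorted signature multiset PRS(X):
    [2:]
    [2:1]
    [2:1]
    [2:1,1]
    [2:1,1]
    [2:1,1,1]
    [2:1,1,1]
    [2:1,1,1]
    [2:1,1,1]
    [2:1,1,1,1]
    [2:1,1,1,2]
    [2:1,2]
    [3:1]
    [3:1,1]
    [4:]
    [4:1]
    [4:1]
    [5:1]


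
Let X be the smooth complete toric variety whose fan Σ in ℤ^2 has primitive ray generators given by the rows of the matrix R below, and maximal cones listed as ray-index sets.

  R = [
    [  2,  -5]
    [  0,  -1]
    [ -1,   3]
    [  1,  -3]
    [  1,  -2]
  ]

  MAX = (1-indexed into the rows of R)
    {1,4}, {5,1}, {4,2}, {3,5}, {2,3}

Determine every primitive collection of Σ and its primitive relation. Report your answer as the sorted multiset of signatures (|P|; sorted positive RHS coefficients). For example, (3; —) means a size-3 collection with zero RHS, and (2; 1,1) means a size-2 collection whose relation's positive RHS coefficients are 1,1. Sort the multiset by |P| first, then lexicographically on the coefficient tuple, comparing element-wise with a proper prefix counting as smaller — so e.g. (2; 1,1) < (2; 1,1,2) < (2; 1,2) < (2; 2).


The 5 primitive collections of Σ (r=5, n=2):

  • {3,4}:  v_{3} + v_{4} = 0  ⇒ sig = (2; —)
  • {1,3}:  v_{1} + v_{3} = v_{5}  ⇒ sig = (2; 1)
  • {2,5}:  v_{2} + v_{5} = v_{4}  ⇒ sig = (2; 1)
  • {4,5}:  v_{4} + v_{5} = v_{1}  ⇒ sig = (2; 1)
  • {1,2}:  v_{1} + v_{2} = 2·v_{4}  ⇒ sig = (2; 2)

Signatures (|P|; sorted positive RHS coefficients), sorted:
{ (2; —),  (2; 1) ×3,  (2; 2) }


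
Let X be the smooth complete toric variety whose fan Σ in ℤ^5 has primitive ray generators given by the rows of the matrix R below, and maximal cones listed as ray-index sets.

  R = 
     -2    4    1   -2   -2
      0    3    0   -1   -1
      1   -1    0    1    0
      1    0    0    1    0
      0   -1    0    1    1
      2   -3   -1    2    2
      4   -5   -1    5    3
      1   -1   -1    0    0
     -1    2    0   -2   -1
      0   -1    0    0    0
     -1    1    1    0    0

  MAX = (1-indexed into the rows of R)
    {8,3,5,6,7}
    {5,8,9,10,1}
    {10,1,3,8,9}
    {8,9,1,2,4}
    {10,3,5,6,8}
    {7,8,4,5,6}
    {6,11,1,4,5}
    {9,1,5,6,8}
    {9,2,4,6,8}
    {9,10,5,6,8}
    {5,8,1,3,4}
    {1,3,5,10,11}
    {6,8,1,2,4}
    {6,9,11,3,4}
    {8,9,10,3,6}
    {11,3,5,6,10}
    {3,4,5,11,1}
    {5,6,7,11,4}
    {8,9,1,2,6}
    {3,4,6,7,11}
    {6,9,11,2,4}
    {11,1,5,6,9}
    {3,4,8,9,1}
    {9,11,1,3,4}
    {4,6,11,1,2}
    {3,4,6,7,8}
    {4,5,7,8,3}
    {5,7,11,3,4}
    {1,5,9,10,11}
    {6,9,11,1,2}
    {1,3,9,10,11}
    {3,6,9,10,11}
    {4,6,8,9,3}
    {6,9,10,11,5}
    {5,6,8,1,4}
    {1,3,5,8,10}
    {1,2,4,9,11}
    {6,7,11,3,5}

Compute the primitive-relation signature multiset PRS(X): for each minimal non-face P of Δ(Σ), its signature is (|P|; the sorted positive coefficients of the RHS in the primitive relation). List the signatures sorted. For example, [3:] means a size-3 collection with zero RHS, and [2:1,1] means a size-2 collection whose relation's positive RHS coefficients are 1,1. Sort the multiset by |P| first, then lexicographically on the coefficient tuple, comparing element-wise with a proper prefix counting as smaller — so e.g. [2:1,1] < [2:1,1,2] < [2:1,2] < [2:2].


15 collections generate NE(X_Σ); each relation:

  {8,11}:  v_{8} + v_{11} = 0  ⟹  sig = [2:]
  {4,10}:  v_{4} + v_{10} = v_{3}  ⟹  sig = [2:1]
  {2,10}:  v_{2} + v_{10} = v_{4} + v_{9}  ⟹  sig = [2:1,1]
  {7,9}:  v_{7} + v_{9} = v_{4} + v_{6}  ⟹  sig = [2:1,1]
  {7,10}:  v_{7} + v_{10} = 2·v_{3} + v_{5} + v_{6}  ⟹  sig = [2:1,1,2]
  {1,7}:  v_{1} + v_{7} = 2·v_{4} + v_{5}  ⟹  sig = [2:1,2]
  {2,3}:  v_{2} + v_{3} = 2·v_{4} + v_{9}  ⟹  sig = [2:1,2]
  {2,7}:  v_{2} + v_{7} = v_{1} + 2·v_{4} + 2·v_{6}  ⟹  sig = [2:1,2,2]
  {2,5}:  v_{2} + v_{5} = 2·v_{1} + 2·v_{6}  ⟹  sig = [2:2,2]
  {1,6,10}:  v_{1} + v_{6} + v_{10} = 0  ⟹  sig = [3:]
  {3,5,9}:  v_{3} + v_{5} + v_{9} = 0  ⟹  sig = [3:]
  {1,3,6}:  v_{1} + v_{3} + v_{6} = v_{4}  ⟹  sig = [3:1]
  {4,5,9}:  v_{4} + v_{5} + v_{9} = v_{1} + v_{6}  ⟹  sig = [3:1,1]
  {1,4,6,9}:  v_{1} + v_{4} + v_{6} + v_{9} = v_{2}  ⟹  sig = [4:1]
  {3,4,5,6}:  v_{3} + v_{4} + v_{5} + v_{6} = v_{7}  ⟹  sig = [4:1]

Signatures (|P|; sorted positive RHS coefficients), sorted:
[[2:], [2:1], [2:1,1], [2:1,1], [2:1,1,2], [2:1,2], [2:1,2], [2:1,2,2], [2:2,2], [3:], [3:], [3:1], [3:1,1], [4:1], [4:1]]


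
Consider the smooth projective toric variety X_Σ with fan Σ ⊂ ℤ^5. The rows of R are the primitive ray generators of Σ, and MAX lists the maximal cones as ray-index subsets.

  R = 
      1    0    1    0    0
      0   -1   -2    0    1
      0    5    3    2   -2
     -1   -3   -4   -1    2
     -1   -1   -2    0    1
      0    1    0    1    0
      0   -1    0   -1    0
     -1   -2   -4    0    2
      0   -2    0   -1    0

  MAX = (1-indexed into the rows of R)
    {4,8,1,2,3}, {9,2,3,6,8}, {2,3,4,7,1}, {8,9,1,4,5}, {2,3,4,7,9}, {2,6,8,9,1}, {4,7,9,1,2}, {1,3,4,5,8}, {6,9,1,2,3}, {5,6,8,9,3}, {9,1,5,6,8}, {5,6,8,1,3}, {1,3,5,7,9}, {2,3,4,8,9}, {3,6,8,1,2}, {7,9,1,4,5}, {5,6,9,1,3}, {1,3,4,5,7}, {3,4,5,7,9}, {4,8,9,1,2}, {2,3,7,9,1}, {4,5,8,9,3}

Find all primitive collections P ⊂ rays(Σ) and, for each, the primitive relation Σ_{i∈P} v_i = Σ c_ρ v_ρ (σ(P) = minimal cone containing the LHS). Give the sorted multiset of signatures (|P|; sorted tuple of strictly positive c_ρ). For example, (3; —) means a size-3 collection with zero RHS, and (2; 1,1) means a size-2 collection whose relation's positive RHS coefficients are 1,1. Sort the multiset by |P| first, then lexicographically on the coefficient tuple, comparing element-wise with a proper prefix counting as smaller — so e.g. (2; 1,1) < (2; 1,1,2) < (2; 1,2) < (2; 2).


6 minimal non-faces of Δ(Σ) (on 9 rays):

  P={6,7}:  v_{6} + v_{7} = 0  so sig = (2; —)
  P={2,5}:  v_{2} + v_{5} = v_{8}  so sig = (2; 1)
  P={4,6}:  v_{4} + v_{6} = v_{8}  so sig = (2; 1)
  P={7,8}:  v_{7} + v_{8} = v_{4}  so sig = (2; 1)
  P={1,3,4,9}:  v_{1} + v_{3} + v_{4} + v_{9} = 0  so sig = (4; —)
  P={1,3,8,9}:  v_{1} + v_{3} + v_{8} + v_{9} = v_{6}  so sig = (4; 1)

Sorted signature multiset PRS(X):
    |P|=2: 4 collections, coeffs (), (1), (1), (1)
    |P|=4: 2 collections, coeffs (), (1)


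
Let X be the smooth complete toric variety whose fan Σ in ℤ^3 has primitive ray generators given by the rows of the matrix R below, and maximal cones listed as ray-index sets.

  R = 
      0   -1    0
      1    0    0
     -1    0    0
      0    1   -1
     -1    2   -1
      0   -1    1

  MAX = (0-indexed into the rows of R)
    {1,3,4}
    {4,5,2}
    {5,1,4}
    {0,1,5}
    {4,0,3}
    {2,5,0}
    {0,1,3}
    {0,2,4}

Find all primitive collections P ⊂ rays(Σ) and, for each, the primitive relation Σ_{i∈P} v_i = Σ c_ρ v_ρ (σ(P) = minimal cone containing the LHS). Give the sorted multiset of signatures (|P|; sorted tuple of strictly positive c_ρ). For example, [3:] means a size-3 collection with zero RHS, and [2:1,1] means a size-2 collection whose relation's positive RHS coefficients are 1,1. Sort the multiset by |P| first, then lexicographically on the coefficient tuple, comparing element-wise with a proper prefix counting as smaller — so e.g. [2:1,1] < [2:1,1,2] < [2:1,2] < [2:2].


|primitive collections| = 5. Relations:

  {1,2}:  v_{1} + v_{2} = 0  ⇒ sig = [2:]
  {3,5}:  v_{3} + v_{5} = 0  ⇒ sig = [2:]
  {2,3}:  v_{2} + v_{3} = v_{0} + v_{4}  ⇒ sig = [2:1,1]
  {0,1,4}:  v_{0} + v_{1} + v_{4} = v_{3}  ⇒ sig = [3:1]
  {0,4,5}:  v_{0} + v_{4} + v_{5} = v_{2}  ⇒ sig = [3:1]

Sorted signature multiset PRS(X):
    |P|=2: 3 collections, coeffs (), (), (1,1)
    |P|=3: 2 collections, coeffs (1), (1)


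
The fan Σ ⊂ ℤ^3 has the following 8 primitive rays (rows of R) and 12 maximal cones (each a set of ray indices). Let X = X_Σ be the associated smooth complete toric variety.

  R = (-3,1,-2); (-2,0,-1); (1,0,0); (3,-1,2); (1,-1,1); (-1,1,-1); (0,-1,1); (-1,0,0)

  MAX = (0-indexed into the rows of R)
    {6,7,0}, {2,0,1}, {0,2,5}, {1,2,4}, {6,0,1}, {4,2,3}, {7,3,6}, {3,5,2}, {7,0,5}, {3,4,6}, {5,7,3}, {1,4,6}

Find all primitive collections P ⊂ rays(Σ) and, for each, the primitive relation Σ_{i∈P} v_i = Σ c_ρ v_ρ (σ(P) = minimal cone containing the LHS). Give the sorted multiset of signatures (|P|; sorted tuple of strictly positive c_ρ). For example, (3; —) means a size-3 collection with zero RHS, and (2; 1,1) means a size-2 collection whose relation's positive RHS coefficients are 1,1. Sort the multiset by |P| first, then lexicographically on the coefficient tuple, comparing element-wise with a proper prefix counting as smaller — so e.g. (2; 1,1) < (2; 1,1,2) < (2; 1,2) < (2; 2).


The 10 primitive collections of Σ (r=8, n=3):

  {0,3}:  v_{0} + v_{3} = 0  so sig = (2; —)
  {2,7}:  v_{2} + v_{7} = 0  so sig = (2; —)
  {4,5}:  v_{4} + v_{5} = 0  so sig = (2; —)
  {0,4}:  v_{0} + v_{4} = v_{1}  so sig = (2; 1)
  {1,3}:  v_{1} + v_{3} = v_{4}  so sig = (2; 1)
  {1,5}:  v_{1} + v_{5} = v_{0}  so sig = (2; 1)
  {2,6}:  v_{2} + v_{6} = v_{4}  so sig = (2; 1)
  {4,7}:  v_{4} + v_{7} = v_{6}  so sig = (2; 1)
  {5,6}:  v_{5} + v_{6} = v_{7}  so sig = (2; 1)
  {1,7}:  v_{1} + v_{7} = v_{0} + v_{6}  so sig = (2; 1,1)

Signatures (|P|; sorted positive RHS coefficients), sorted:
[(2; —), (2; —), (2; —), (2; 1), (2; 1), (2; 1), (2; 1), (2; 1), (2; 1), (2; 1,1)]


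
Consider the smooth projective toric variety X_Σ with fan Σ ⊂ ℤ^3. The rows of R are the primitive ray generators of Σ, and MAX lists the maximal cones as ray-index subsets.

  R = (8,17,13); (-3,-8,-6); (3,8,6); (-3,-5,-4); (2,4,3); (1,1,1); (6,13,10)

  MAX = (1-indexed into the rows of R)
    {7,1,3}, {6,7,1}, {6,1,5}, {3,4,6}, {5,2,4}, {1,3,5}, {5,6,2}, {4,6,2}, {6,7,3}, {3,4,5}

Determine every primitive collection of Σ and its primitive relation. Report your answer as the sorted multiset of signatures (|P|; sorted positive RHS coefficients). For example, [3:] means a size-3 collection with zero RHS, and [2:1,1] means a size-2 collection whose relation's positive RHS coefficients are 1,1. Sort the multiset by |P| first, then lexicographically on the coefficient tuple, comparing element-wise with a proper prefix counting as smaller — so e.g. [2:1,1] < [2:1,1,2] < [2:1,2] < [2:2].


Minimal non-faces — 9 found among 7 rays, 10 max cones:

  P = {2,3}:  v_{2} + v_{3} = 0  so sig = [2:]
  P = {4,7}:  v_{4} + v_{7} = v_{3}  so sig = [2:1]
  P = {5,7}:  v_{5} + v_{7} = v_{1}  so sig = [2:1]
  P = {1,4}:  v_{1} + v_{4} = v_{3} + v_{5}  so sig = [2:1,1]
  P = {2,7}:  v_{2} + v_{7} = v_{5} + v_{6}  so sig = [2:1,1]
  P = {1,2}:  v_{1} + v_{2} = 2·v_{5} + v_{6}  so sig = [2:1,2]
  P = {4,5,6}:  v_{4} + v_{5} + v_{6} = 0  so sig = [3:]
  P = {3,5,6}:  v_{3} + v_{5} + v_{6} = v_{7}  so sig = [3:1]
  P = {1,3,6}:  v_{1} + v_{3} + v_{6} = 2·v_{7}  so sig = [3:2]

Sorted signature multiset PRS(X):
    [2:]
    [2:1]
    [2:1]
    [2:1,1]
    [2:1,1]
    [2:1,2]
    [3:]
    [3:1]
    [3:2]


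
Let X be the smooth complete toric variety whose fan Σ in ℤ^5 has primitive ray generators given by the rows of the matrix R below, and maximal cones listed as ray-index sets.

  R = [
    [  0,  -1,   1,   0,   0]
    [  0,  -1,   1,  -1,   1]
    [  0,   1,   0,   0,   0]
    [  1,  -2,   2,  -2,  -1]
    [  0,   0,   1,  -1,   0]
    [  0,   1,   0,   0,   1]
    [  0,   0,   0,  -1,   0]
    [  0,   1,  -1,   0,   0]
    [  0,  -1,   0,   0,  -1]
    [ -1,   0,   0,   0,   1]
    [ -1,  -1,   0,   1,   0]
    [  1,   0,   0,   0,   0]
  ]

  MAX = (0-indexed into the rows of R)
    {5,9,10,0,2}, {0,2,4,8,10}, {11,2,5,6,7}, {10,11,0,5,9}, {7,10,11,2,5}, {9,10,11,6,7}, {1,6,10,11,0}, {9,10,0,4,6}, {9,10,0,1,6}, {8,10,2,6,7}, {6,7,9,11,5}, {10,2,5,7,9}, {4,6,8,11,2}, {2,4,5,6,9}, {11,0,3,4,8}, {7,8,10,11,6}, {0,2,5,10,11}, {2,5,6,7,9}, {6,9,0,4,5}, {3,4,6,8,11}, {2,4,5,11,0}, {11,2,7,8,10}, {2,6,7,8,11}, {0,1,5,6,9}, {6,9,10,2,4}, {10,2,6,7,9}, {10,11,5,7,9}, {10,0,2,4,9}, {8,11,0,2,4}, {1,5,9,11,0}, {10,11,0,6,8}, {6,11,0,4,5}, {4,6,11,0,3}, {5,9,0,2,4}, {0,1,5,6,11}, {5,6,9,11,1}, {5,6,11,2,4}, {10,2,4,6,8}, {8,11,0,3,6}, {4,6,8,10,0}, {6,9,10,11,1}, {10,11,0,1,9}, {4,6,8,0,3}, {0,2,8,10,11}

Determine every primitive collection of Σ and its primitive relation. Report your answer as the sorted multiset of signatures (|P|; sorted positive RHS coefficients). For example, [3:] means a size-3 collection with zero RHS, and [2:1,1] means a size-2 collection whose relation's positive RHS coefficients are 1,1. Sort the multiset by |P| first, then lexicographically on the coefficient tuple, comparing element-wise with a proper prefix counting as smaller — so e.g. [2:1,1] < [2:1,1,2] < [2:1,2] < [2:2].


24 minimal non-faces of Δ(Σ) (on 12 rays):

  {0,7}:  v_{0} + v_{7} = 0 ; sig = [2:]
  {5,8}:  v_{5} + v_{8} = 0 ; sig = [2:]
  {4,7}:  v_{4} + v_{7} = v_{2} + v_{6} ; sig = [2:1,1]
  {8,9}:  v_{8} + v_{9} = v_{6} + v_{10} ; sig = [2:1,1]
  {1,2}:  v_{1} + v_{2} = v_{0} + v_{5} + v_{6} ; sig = [2:1,1,1]
  {1,7}:  v_{1} + v_{7} = v_{6} + v_{9} + v_{11} ; sig = [2:1,1,1]
  {3,5}:  v_{3} + v_{5} = v_{0} + v_{4} + v_{6} + v_{11} ; sig = [2:1,1,1,1]
  {3,7}:  v_{3} + v_{7} = v_{4} + v_{6} + v_{8} + v_{11} ; sig = [2:1,1,1,1]
  {1,8}:  v_{1} + v_{8} = v_{0} + 2·v_{6} + v_{10} + v_{11} ; sig = [2:1,1,1,2]
  {2,3}:  v_{2} + v_{3} = 2·v_{4} + v_{8} + v_{11} ; sig = [2:1,1,2]
  {3,10}:  v_{3} + v_{10} = 2·v_{0} + v_{6} + v_{8} ; sig = [2:1,1,2]
  {1,4}:  v_{1} + v_{4} = 2·v_{0} + v_{5} + 2·v_{6} ; sig = [2:1,2,2]
  {1,3}:  v_{1} + v_{3} = 3·v_{0} + 3·v_{6} + v_{11} ; sig = [2:1,3,3]
  {3,9}:  v_{3} + v_{9} = 2·v_{0} + 2·v_{6} ; sig = [2:2,2]
  {0,2,6}:  v_{0} + v_{2} + v_{6} = v_{4} ; sig = [3:1]
  {2,9,11}:  v_{2} + v_{9} + v_{11} = v_{5} ; sig = [3:1]
  {4,10,11}:  v_{4} + v_{10} + v_{11} = v_{0} ; sig = [3:1]
  {5,6,10}:  v_{5} + v_{6} + v_{10} = v_{9} ; sig = [3:1]
  {4,5,10}:  v_{4} + v_{5} + v_{10} = v_{0} + v_{2} + v_{9} ; sig = [3:1,1,1]
  {4,9,11}:  v_{4} + v_{9} + v_{11} = v_{0} + v_{5} + v_{6} ; sig = [3:1,1,1]
  {1,5,10}:  v_{1} + v_{5} + v_{10} = v_{0} + 2·v_{9} + v_{11} ; sig = [3:1,1,2]
  {2,6,10,11}:  v_{2} + v_{6} + v_{10} + v_{11} = 0 ; sig = [4:]
  {0,6,9,11}:  v_{0} + v_{6} + v_{9} + v_{11} = v_{1} ; sig = [4:1]
  {0,4,6,8,11}:  v_{0} + v_{4} + v_{6} + v_{8} + v_{11} = v_{3} ; sig = [5:1]

Signatures (|P|; sorted positive RHS coefficients), sorted:
    |P|=2: 14 collections, coeffs (), (), (1,1), (1,1), (1,1,1), (1,1,1), (1,1,1,1), (1,1,1,1), (1,1,1,2), (1,1,2), (1,1,2), (1,2,2), (1,3,3), (2,2)
    |P|=3: 7 collections, coeffs (1), (1), (1), (1), (1,1,1), (1,1,1), (1,1,2)
    |P|=4: 2 collections, coeffs (), (1)
    |P|=5: 1 collection, coeffs (1)


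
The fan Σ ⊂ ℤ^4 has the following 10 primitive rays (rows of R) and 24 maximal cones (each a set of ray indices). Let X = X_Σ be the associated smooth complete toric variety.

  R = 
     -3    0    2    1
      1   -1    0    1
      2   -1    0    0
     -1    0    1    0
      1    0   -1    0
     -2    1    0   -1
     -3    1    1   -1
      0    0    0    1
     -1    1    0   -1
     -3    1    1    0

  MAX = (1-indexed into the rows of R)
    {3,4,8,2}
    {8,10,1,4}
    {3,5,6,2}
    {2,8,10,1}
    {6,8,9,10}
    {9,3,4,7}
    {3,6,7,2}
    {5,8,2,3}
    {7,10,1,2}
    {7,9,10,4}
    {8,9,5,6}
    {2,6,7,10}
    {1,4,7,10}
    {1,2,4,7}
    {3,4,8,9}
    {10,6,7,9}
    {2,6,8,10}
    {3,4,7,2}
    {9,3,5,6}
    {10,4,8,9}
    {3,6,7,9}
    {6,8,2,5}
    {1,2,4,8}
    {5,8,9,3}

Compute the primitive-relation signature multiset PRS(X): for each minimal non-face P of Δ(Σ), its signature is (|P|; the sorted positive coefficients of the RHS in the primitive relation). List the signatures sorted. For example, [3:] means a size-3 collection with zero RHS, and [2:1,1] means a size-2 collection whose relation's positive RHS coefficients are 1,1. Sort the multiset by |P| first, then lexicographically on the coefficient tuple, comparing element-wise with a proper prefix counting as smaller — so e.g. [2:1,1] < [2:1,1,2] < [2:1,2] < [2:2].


Δ(Σ) — 10 vertices, 13 min non-faces:

  P={2,9}:  v_{2} + v_{9} = 0  ⟹  sig = [2:]
  P={4,5}:  v_{4} + v_{5} = 0  ⟹  sig = [2:]
  P={3,10}:  v_{3} + v_{10} = v_{4}  ⟹  sig = [2:1]
  P={4,6}:  v_{4} + v_{6} = v_{7}  ⟹  sig = [2:1]
  P={5,7}:  v_{5} + v_{7} = v_{6}  ⟹  sig = [2:1]
  P={7,8}:  v_{7} + v_{8} = v_{10}  ⟹  sig = [2:1]
  P={1,5}:  v_{1} + v_{5} = v_{2} + v_{10}  ⟹  sig = [2:1,1]
  P={1,9}:  v_{1} + v_{9} = v_{4} + v_{10}  ⟹  sig = [2:1,1]
  P={5,10}:  v_{5} + v_{10} = v_{6} + v_{8}  ⟹  sig = [2:1,1]
  P={1,6}:  v_{1} + v_{6} = v_{2} + v_{7} + v_{10}  ⟹  sig = [2:1,1,1]
  P={1,3}:  v_{1} + v_{3} = v_{2} + 2·v_{4}  ⟹  sig = [2:1,2]
  P={3,6,8}:  v_{3} + v_{6} + v_{8} = 0  ⟹  sig = [3:]
  P={2,4,10}:  v_{2} + v_{4} + v_{10} = v_{1}  ⟹  sig = [3:1]

so the primitive-relation signature multiset is
[[2:], [2:], [2:1], [2:1], [2:1], [2:1], [2:1,1], [2:1,1], [2:1,1], [2:1,1,1], [2:1,2], [3:], [3:1]]


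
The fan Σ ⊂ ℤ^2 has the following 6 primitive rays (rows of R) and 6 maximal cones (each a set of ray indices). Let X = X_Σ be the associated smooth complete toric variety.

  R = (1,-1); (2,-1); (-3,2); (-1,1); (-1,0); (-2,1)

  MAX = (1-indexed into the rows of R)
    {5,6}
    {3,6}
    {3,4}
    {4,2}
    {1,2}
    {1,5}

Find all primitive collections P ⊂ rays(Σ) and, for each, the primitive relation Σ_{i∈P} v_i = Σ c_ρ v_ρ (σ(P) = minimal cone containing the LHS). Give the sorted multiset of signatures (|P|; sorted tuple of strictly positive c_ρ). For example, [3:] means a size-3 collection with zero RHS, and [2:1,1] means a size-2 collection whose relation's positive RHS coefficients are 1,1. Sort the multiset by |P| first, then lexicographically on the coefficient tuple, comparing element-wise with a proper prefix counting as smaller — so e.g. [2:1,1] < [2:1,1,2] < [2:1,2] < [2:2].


9 minimal non-faces of Δ(Σ) (on 6 rays):

  P={1,4}:  v_{1} + v_{4} = 0  so sig = [2:]
  P={2,6}:  v_{2} + v_{6} = 0  so sig = [2:]
  P={1,3}:  v_{1} + v_{3} = v_{6}  so sig = [2:1]
  P={1,6}:  v_{1} + v_{6} = v_{5}  so sig = [2:1]
  P={2,3}:  v_{2} + v_{3} = v_{4}  so sig = [2:1]
  P={2,5}:  v_{2} + v_{5} = v_{1}  so sig = [2:1]
  P={4,5}:  v_{4} + v_{5} = v_{6}  so sig = [2:1]
  P={4,6}:  v_{4} + v_{6} = v_{3}  so sig = [2:1]
  P={3,5}:  v_{3} + v_{5} = 2·v_{6}  so sig = [2:2]

Hence PRS(X_Σ) =
{ [2:] ×2,  [2:1] ×6,  [2:2] }


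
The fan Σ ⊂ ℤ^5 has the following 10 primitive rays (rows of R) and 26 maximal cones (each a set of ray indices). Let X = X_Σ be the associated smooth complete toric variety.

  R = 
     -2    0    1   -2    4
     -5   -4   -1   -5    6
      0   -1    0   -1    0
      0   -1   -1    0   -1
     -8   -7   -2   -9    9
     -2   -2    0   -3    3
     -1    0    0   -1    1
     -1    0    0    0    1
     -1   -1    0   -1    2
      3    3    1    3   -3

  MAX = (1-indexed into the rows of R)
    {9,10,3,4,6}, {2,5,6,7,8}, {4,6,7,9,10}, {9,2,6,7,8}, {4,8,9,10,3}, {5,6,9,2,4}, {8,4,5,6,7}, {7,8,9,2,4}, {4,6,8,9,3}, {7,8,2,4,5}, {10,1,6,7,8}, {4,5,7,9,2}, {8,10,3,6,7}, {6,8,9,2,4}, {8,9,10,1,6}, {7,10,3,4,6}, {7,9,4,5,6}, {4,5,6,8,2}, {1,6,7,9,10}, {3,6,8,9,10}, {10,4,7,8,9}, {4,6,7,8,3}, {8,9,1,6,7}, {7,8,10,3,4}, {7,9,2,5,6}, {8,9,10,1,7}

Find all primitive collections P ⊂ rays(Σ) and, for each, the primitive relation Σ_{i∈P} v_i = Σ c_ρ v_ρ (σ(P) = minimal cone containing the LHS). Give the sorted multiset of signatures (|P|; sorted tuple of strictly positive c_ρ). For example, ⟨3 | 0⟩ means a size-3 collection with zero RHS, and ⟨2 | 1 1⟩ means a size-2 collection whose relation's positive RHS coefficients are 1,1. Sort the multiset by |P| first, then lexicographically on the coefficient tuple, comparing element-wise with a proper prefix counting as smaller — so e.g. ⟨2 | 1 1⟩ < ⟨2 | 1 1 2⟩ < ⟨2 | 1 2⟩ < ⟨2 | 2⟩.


Minimal non-faces — 14 found among 10 rays, 26 max cones:

  {1,4}:  v_{1} + v_{4} = v_{7} + v_{9} — sig = ⟨2 | 1 1⟩
  {2,10}:  v_{2} + v_{10} = v_{7} + v_{9} — sig = ⟨2 | 1 1⟩
  {1,5}:  v_{1} + v_{5} = v_{2} + v_{6} + 2·v_{7} + v_{9} — sig = ⟨2 | 1 1 1 2⟩
  {5,10}:  v_{5} + v_{10} = v_{4} + v_{6} + 2·v_{7} + v_{9} — sig = ⟨2 | 1 1 1 2⟩
  {1,3}:  v_{1} + v_{3} = 2·v_{6} + v_{8} + v_{10} — sig = ⟨2 | 1 1 2⟩
  {2,3}:  v_{2} + v_{3} = v_{4} + 2·v_{6} + v_{8} — sig = ⟨2 | 1 1 2⟩
  {1,2}:  v_{1} + v_{2} = v_{6} + 2·v_{7} + v_{8} + 2·v_{9} — sig = ⟨2 | 1 1 2 2⟩
  {3,5}:  v_{3} + v_{5} = 2·v_{4} + 3·v_{6} + v_{7} + v_{8} — sig = ⟨2 | 1 1 2 3⟩
  {3,7,9}:  v_{3} + v_{7} + v_{9} = v_{6} — sig = ⟨3 | 1⟩
  {5,8,9}:  v_{5} + v_{8} + v_{9} = 2·v_{2} — sig = ⟨3 | 2⟩
  {4,6,8,10}:  v_{4} + v_{6} + v_{8} + v_{10} = 0 — sig = ⟨4 | 0⟩
  {2,4,6,7}:  v_{2} + v_{4} + v_{6} + v_{7} = v_{5} — sig = ⟨4 | 1⟩
  {4,6,7,8,9}:  v_{4} + v_{6} + v_{7} + v_{8} + v_{9} = v_{2} — sig = ⟨5 | 1⟩
  {6,7,8,9,10}:  v_{6} + v_{7} + v_{8} + v_{9} + v_{10} = v_{1} — sig = ⟨5 | 1⟩

Sorted signature multiset PRS(X):
[⟨2 | 1 1⟩, ⟨2 | 1 1⟩, ⟨2 | 1 1 1 2⟩, ⟨2 | 1 1 1 2⟩, ⟨2 | 1 1 2⟩, ⟨2 | 1 1 2⟩, ⟨2 | 1 1 2 2⟩, ⟨2 | 1 1 2 3⟩, ⟨3 | 1⟩, ⟨3 | 2⟩, ⟨4 | 0⟩, ⟨4 | 1⟩, ⟨5 | 1⟩, ⟨5 | 1⟩]


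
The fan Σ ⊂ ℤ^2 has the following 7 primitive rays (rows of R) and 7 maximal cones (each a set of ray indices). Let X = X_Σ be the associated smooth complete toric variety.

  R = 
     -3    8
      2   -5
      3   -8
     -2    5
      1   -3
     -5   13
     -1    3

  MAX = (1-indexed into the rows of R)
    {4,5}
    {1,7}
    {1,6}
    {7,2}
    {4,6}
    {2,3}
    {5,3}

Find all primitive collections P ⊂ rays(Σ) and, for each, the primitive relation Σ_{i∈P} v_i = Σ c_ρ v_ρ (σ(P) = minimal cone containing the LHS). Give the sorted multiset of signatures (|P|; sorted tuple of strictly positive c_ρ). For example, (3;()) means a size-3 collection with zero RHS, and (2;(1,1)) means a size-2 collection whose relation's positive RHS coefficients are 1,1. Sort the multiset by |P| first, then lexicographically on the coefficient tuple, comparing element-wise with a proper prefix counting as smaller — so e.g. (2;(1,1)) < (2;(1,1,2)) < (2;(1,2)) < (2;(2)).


Σ has 14 primitive collections:

  P = {1,3}:  v_{1} + v_{3} = 0 — sig = (2;())
  P = {2,4}:  v_{2} + v_{4} = 0 — sig = (2;())
  P = {5,7}:  v_{5} + v_{7} = 0 — sig = (2;())
  P = {1,2}:  v_{1} + v_{2} = v_{7} — sig = (2;(1))
  P = {1,4}:  v_{1} + v_{4} = v_{6} — sig = (2;(1))
  P = {1,5}:  v_{1} + v_{5} = v_{4} — sig = (2;(1))
  P = {2,5}:  v_{2} + v_{5} = v_{3} — sig = (2;(1))
  P = {2,6}:  v_{2} + v_{6} = v_{1} — sig = (2;(1))
  P = {3,4}:  v_{3} + v_{4} = v_{5} — sig = (2;(1))
  P = {3,6}:  v_{3} + v_{6} = v_{4} — sig = (2;(1))
  P = {3,7}:  v_{3} + v_{7} = v_{2} — sig = (2;(1))
  P = {4,7}:  v_{4} + v_{7} = v_{1} — sig = (2;(1))
  P = {5,6}:  v_{5} + v_{6} = 2·v_{4} — sig = (2;(2))
  P = {6,7}:  v_{6} + v_{7} = 2·v_{1} — sig = (2;(2))

so the primitive-relation signature multiset is
[(2;()), (2;()), (2;()), (2;(1)), (2;(1)), (2;(1)), (2;(1)), (2;(1)), (2;(1)), (2;(1)), (2;(1)), (2;(1)), (2;(2)), (2;(2))]


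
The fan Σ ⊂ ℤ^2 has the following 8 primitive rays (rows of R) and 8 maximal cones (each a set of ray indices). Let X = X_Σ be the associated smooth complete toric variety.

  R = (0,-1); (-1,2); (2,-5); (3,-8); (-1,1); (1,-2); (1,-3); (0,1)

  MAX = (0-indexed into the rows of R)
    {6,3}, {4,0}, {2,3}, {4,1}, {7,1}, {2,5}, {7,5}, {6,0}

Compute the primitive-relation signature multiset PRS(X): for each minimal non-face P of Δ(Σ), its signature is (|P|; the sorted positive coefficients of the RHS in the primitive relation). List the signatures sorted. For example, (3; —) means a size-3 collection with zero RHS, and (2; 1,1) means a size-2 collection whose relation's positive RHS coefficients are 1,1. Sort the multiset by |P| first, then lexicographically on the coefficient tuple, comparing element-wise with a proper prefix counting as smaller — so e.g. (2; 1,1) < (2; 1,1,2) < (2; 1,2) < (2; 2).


Minimal non-faces — 20 found among 8 rays, 8 max cones:

  P={0,7}:  v_{0} + v_{7} = 0 — sig = (2; —)
  P={1,5}:  v_{1} + v_{5} = 0 — sig = (2; —)
  P={0,1}:  v_{0} + v_{1} = v_{4} — sig = (2; 1)
  P={0,5}:  v_{0} + v_{5} = v_{6} — sig = (2; 1)
  P={1,2}:  v_{1} + v_{2} = v_{6} — sig = (2; 1)
  P={1,6}:  v_{1} + v_{6} = v_{0} — sig = (2; 1)
  P={2,6}:  v_{2} + v_{6} = v_{3} — sig = (2; 1)
  P={4,5}:  v_{4} + v_{5} = v_{0} — sig = (2; 1)
  P={4,7}:  v_{4} + v_{7} = v_{1} — sig = (2; 1)
  P={5,6}:  v_{5} + v_{6} = v_{2} — sig = (2; 1)
  P={6,7}:  v_{6} + v_{7} = v_{5} — sig = (2; 1)
  P={2,4}:  v_{2} + v_{4} = v_{0} + v_{6} — sig = (2; 1,1)
  P={3,7}:  v_{3} + v_{7} = v_{2} + v_{5} — sig = (2; 1,1)
  P={3,4}:  v_{3} + v_{4} = v_{0} + 2·v_{6} — sig = (2; 1,2)
  P={0,2}:  v_{0} + v_{2} = 2·v_{6} — sig = (2; 2)
  P={1,3}:  v_{1} + v_{3} = 2·v_{6} — sig = (2; 2)
  P={2,7}:  v_{2} + v_{7} = 2·v_{5} — sig = (2; 2)
  P={3,5}:  v_{3} + v_{5} = 2·v_{2} — sig = (2; 2)
  P={4,6}:  v_{4} + v_{6} = 2·v_{0} — sig = (2; 2)
  P={0,3}:  v_{0} + v_{3} = 3·v_{6} — sig = (2; 3)

Sorted signature multiset PRS(X):
    |P|=2: 20 collections, coeffs (), (), (1), (1), (1), (1), (1), (1), (1), (1), (1), (1,1), (1,1), (1,2), (2), (2), (2), (2), (2), (3)


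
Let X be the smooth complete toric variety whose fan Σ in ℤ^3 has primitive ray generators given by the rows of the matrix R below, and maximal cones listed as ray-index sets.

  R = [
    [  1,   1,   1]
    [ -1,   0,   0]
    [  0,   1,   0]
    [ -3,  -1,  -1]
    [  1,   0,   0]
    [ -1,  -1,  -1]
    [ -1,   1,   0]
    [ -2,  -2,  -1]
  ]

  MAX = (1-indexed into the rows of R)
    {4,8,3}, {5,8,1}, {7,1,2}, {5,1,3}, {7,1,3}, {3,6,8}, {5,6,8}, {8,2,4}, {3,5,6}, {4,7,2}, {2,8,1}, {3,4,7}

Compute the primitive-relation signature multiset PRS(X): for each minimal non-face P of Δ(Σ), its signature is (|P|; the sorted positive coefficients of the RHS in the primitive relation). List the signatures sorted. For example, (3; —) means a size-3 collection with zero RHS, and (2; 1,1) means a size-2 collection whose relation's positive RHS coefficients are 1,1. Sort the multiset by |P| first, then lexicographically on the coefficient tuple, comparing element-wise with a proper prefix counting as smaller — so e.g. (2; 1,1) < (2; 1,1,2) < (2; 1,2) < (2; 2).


12 collections generate NE(X_Σ); each relation:

  {1,6}:  v_{1} + v_{6} = 0 ; sig = (2; —)
  {2,5}:  v_{2} + v_{5} = 0 ; sig = (2; —)
  {2,3}:  v_{2} + v_{3} = v_{7} ; sig = (2; 1)
  {5,7}:  v_{5} + v_{7} = v_{3} ; sig = (2; 1)
  {7,8}:  v_{7} + v_{8} = v_{4} ; sig = (2; 1)
  {2,6}:  v_{2} + v_{6} = v_{3} + v_{8} ; sig = (2; 1,1)
  {4,5}:  v_{4} + v_{5} = v_{3} + v_{8} ; sig = (2; 1,1)
  {6,7}:  v_{6} + v_{7} = 2·v_{3} + v_{8} ; sig = (2; 1,2)
  {1,4}:  v_{1} + v_{4} = 2·v_{2} ; sig = (2; 2)
  {4,6}:  v_{4} + v_{6} = 2·v_{3} + 2·v_{8} ; sig = (2; 2,2)
  {1,3,8}:  v_{1} + v_{3} + v_{8} = v_{2} ; sig = (3; 1)
  {3,5,8}:  v_{3} + v_{5} + v_{8} = v_{6} ; sig = (3; 1)

Hence PRS(X_Σ) =
    (2; —)
    (2; —)
    (2; 1)
    (2; 1)
    (2; 1)
    (2; 1,1)
    (2; 1,1)
    (2; 1,2)
    (2; 2)
    (2; 2,2)
    (3; 1)
    (3; 1)


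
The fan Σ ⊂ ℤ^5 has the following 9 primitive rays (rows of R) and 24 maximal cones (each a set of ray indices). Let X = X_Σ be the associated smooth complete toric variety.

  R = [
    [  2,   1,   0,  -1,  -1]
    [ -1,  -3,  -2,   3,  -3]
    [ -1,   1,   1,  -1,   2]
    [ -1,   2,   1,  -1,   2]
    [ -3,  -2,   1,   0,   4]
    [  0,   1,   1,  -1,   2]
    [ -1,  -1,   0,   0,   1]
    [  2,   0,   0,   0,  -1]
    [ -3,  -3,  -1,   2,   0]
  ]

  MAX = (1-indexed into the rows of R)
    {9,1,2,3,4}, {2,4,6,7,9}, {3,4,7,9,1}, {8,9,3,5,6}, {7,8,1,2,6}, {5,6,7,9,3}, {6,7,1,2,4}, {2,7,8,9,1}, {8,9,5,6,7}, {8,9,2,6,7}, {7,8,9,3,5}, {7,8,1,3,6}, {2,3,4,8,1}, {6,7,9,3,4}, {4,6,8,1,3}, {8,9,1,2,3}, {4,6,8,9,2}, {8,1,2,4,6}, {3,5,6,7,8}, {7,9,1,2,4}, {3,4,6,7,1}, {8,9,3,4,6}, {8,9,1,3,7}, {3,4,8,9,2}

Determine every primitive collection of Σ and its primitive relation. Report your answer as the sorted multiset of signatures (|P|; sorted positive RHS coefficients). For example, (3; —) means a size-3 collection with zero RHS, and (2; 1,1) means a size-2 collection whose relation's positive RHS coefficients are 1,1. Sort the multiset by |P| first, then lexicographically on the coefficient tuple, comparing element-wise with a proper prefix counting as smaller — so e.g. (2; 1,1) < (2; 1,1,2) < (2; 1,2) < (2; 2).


Σ has 9 primitive collections:

  P = {1,5}:  v_{1} + v_{5} = v_{3} + 2·v_{7} + v_{8}  ⇒ sig = (2; 1,1,2)
  P = {2,5}:  v_{2} + v_{5} = v_{6} + v_{8} + 2·v_{9}  ⇒ sig = (2; 1,1,2)
  P = {4,5}:  v_{4} + v_{5} = v_{3} + 2·v_{6} + v_{9}  ⇒ sig = (2; 1,1,2)
  P = {1,6,9}:  v_{1} + v_{6} + v_{9} = v_{7}  ⇒ sig = (3; 1)
  P = {2,3,7}:  v_{2} + v_{3} + v_{7} = v_{9}  ⇒ sig = (3; 1)
  P = {4,7,8}:  v_{4} + v_{7} + v_{8} = v_{6}  ⇒ sig = (3; 1)
  P = {2,3,6}:  v_{2} + v_{3} + v_{6} = v_{4} + v_{8} + v_{9}  ⇒ sig = (3; 1,1,1)
  P = {1,4,8,9}:  v_{1} + v_{4} + v_{8} + v_{9} = 0  ⇒ sig = (4; —)
  P = {3,6,7,8,9}:  v_{3} + v_{6} + v_{7} + v_{8} + v_{9} = v_{5}  ⇒ sig = (5; 1)

so the primitive-relation signature multiset is
    |P|=2: 3 collections, coeffs (1,1,2), (1,1,2), (1,1,2)
    |P|=3: 4 collections, coeffs (1), (1), (1), (1,1,1)
    |P|=4: 1 collection, coeffs ()
    |P|=5: 1 collection, coeffs (1)
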